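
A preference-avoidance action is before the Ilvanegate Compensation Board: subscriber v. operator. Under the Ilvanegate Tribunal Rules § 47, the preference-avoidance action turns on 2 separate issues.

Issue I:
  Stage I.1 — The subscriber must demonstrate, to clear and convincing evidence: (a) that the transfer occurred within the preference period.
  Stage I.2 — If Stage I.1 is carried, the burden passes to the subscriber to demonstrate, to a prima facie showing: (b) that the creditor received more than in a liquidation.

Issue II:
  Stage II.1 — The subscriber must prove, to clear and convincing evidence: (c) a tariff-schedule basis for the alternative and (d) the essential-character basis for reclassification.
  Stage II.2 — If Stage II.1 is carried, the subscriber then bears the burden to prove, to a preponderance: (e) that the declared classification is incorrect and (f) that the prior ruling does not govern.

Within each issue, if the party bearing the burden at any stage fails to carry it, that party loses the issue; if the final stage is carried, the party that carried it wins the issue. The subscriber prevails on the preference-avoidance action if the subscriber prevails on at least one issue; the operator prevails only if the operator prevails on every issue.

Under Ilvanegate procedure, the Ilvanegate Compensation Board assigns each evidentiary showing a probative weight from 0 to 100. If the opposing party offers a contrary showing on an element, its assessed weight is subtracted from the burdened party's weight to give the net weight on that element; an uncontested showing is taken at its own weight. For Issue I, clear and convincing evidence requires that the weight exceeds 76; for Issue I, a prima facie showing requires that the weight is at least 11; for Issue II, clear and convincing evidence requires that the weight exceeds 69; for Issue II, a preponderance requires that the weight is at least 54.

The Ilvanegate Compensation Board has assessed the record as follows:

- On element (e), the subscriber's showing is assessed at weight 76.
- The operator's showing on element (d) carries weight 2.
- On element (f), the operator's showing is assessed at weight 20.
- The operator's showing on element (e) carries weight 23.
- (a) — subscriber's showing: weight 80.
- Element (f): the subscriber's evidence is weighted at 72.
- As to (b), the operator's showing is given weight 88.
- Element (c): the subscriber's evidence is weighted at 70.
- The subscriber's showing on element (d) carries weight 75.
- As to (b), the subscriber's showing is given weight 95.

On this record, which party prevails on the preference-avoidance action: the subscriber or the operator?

— Issue I —
Stage I.1 (subscriber, clear and convincing evidence, weight exceeds 76): (a) 80 > 76 — meets.
  Stage I.1 carried; the burden remains with the subscriber.
Stage I.2 (subscriber, a prima facie showing, weight is at least 11): (b) net 95−88=7 < 11 — fails.
  The subscriber does not carry Stage I.2.
The analysis ends at Stage I.2; the operator prevails on this issue.
— Issue II —
Stage II.1 (subscriber, clear and convincing evidence, weight exceeds 69): (c) 70 > 69 — meets; (d) net 75−2=73 > 69 — meets.
  All elements met. The subscriber retains the burden for Stage II.2.
Stage II.2 (subscriber, a preponderance, weight is at least 54): (e) net 76−23=53 < 54 — fails; (f) net 72−20=52 < 54 — fails.
  The subscriber does not carry Stage II.2.
The operator prevails on this issue.
Per-issue: Issue I → operator; Issue II → operator. The subscriber must prevail on at least one issue; overall, the operator prevails.

operator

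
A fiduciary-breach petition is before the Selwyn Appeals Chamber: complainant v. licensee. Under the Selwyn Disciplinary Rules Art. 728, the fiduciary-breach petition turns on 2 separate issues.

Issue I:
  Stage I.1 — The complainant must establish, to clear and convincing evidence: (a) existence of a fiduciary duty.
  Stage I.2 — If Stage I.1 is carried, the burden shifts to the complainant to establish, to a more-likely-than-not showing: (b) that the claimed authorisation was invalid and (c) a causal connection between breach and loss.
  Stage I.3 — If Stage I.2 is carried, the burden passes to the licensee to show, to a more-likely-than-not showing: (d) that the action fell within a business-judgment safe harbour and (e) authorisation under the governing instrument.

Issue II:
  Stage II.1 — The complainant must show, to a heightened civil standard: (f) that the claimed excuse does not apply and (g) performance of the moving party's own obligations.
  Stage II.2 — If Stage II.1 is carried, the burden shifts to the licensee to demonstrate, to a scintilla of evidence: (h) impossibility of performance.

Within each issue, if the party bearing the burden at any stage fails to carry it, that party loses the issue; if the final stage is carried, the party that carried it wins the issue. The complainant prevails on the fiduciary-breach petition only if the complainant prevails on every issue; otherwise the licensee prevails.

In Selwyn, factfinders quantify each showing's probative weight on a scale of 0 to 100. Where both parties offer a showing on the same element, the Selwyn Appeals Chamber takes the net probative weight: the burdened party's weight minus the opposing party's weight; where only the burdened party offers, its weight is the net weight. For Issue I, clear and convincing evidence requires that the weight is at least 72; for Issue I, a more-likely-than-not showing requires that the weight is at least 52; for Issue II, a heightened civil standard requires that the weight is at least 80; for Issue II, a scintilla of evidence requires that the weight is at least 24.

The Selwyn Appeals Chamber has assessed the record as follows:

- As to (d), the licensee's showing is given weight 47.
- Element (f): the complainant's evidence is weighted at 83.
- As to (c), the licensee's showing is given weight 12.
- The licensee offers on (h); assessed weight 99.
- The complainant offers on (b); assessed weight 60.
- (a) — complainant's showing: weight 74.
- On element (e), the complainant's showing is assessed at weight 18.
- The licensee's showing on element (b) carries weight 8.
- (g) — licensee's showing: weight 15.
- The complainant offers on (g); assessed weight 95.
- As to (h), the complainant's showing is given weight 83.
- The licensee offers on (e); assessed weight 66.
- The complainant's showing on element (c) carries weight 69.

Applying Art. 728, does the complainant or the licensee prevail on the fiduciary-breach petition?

complainant

— Issue I —
Stage I.1 (complainant, clear and convincing evidence, weight is at least 72): (a) 74 ≥ 72 — meets.
  Stage I.1 is satisfied; the complainant continues to bear the burden.
Stage I.2 (complainant, a more-likely-than-not showing, weight is at least 52): (b) net 60−8=52 ≥ 52 — meets; (c) net 69−12=57 ≥ 52 — meets.
  Stage I.2 is satisfied; the onus moves to the licensee.
Stage I.3 (licensee, a more-likely-than-not showing, weight is at least 52): (d) 47 < 52 — fails; (e) net 66−18=48 < 52 — fails.
  Not every element is met, so the licensee fails to carry Stage I.3.
So the complainant prevails on this issue.
— Issue II —
Stage II.1 (complainant, a heightened civil standard, weight is at least 80): (f) 83 ≥ 80 — meets; (g) net 95−15=80 ≥ 80 — meets.
  Stage II.1 carried; the burden shifts to the licensee.
Stage II.2 (licensee, a scintilla of evidence, weight is at least 24): (h) net 99−83=16 < 24 — fails.
  The licensee does not carry Stage II.2.
The complainant prevails on this issue.
Per-issue: Issue I → complainant; Issue II → complainant. The complainant must prevail on every issue; overall, the complainant prevails.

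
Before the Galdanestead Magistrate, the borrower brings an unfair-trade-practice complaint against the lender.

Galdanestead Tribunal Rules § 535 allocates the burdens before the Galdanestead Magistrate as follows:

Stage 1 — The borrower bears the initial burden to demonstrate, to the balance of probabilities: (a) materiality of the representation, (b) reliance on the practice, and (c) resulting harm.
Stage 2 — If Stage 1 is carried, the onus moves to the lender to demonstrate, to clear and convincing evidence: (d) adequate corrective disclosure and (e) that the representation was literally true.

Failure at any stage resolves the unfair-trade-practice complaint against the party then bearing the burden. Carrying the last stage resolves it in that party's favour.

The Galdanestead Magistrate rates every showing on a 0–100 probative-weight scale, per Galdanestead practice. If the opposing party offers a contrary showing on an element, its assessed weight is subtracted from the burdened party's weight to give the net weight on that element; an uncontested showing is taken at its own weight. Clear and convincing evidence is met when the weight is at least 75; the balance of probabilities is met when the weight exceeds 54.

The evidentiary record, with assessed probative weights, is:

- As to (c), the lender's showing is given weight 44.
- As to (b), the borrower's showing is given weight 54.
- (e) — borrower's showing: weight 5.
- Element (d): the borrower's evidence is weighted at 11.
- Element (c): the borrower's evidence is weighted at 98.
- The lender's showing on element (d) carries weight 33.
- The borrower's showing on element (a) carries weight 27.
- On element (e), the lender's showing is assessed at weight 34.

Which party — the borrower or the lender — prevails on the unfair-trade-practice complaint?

lender

Stage 1 (borrower, the balance of probabilities, weight exceeds 54): (a) 27 ≤ 54 — fails; (b) 54 ≤ 54 — fails; (c) net 98−44=54 ≤ 54 — fails.
  The borrower does not carry Stage 1.
So the lender prevails.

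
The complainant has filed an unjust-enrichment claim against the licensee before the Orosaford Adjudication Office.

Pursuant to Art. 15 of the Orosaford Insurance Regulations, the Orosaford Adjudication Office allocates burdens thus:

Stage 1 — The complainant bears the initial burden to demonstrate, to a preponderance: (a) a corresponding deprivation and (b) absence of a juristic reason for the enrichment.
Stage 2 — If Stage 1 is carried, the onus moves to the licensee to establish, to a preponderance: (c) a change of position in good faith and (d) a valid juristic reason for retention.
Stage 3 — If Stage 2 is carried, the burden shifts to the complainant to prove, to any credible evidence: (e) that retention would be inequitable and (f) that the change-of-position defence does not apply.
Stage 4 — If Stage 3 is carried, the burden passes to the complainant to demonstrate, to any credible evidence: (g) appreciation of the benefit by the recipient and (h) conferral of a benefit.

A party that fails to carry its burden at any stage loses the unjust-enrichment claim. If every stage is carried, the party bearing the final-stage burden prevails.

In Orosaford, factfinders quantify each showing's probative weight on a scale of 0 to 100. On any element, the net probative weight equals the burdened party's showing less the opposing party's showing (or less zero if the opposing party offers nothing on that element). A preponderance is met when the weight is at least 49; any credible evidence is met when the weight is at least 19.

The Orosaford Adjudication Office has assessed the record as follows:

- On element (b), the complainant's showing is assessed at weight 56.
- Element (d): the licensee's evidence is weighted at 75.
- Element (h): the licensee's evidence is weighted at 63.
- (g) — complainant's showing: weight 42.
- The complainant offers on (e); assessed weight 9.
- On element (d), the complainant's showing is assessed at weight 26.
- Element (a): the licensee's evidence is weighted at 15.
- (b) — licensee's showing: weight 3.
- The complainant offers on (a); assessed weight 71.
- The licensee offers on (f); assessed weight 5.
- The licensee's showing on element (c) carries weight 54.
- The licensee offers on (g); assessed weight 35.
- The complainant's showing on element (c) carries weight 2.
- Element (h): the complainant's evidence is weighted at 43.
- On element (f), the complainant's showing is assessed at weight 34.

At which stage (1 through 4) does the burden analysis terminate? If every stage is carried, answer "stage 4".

stage 3

At Stage 1 the complainant must meet a preponderance (weight is at least 49): on (a) the weight is 71 less the opposing 15 gives net 56, which does reach 49, so (a) meets the standard; on (b) the weight is 56 less the opposing 3 gives net 53, which does reach 49, so (b) meets the standard.
  The complainant carries Stage 1; the licensee now bears the burden.
At Stage 2 the licensee must meet a preponderance (weight is at least 49): on (c) the weight is 54 less the opposing 2 gives net 52, ≥ 49, so (c) meets the standard; on (d) the weight is 75 less the opposing 26 gives net 49, ≥ 49, so (d) meets the standard.
  Stage 2 carried; the burden shifts to the complainant.
At Stage 3 the complainant must meet any credible evidence (weight is at least 19): on (e) the weight is 9, which does not reach 19, so (e) does not meet the standard; on (f) the weight is 34 less the opposing 5 gives net 29, ≥ 19, so (f) meets the standard.
  Stage 3 not carried; the complainant fails its burden.
The licensee prevails.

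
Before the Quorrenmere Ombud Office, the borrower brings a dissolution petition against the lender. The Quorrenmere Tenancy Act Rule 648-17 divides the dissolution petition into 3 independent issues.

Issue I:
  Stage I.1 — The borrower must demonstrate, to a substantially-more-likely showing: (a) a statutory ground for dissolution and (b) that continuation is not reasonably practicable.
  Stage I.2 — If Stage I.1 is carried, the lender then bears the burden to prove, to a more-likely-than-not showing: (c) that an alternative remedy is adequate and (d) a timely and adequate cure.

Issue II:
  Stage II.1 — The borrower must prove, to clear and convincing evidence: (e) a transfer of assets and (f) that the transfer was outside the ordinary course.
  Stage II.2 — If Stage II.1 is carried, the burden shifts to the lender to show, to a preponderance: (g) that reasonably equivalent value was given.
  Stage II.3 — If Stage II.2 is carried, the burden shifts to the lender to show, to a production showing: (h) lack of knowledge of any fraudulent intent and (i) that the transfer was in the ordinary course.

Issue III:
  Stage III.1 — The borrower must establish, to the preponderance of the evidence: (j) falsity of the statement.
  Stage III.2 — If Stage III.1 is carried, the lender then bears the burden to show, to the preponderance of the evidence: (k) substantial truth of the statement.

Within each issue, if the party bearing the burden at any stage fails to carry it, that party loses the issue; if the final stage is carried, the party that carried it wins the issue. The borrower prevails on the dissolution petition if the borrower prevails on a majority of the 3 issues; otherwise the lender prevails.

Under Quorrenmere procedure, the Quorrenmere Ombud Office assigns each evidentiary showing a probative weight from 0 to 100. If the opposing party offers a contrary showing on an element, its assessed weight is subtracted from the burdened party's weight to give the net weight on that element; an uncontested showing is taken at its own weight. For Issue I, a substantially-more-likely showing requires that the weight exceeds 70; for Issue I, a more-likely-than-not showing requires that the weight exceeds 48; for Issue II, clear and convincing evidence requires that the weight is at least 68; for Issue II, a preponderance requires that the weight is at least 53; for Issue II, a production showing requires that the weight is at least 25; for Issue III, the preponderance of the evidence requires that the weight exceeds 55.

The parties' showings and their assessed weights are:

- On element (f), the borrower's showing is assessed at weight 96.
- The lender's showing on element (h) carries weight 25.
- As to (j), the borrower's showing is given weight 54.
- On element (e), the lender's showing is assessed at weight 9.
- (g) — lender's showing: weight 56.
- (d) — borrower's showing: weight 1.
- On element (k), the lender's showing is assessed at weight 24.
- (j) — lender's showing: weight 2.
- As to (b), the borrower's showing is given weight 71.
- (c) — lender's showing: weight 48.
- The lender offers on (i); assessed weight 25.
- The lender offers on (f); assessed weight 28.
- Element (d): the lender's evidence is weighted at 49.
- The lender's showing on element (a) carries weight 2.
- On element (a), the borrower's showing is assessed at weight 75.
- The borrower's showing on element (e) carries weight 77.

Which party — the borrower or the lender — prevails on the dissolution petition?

— Issue I —
Stage I.1 — burden on borrower; standard: a substantially-more-likely showing (weight exceeds 70).
    (a): 75 − 2 = 73 > 70 [met]
    (b): 71 > 70 [met]
  Stage I.1 carried; the burden shifts to the lender.
Stage I.2 — burden on lender; standard: a more-likely-than-not showing (weight exceeds 48).
    (c): 48 ≤ 48 [not met]
    (d): 49 − 1 = 48 ≤ 48 [not met]
  Stage I.2 not carried; the lender fails its burden.
The borrower prevails on this issue.
— Issue II —
At Stage II.1 the borrower must meet clear and convincing evidence (weight is at least 68): on (e) the weight is 77 less the opposing 9 gives net 68, ≥ 68, so (e) meets the standard; on (f) the weight is 96 less the opposing 28 gives net 68, which does reach 68, so (f) meets the standard.
  The borrower carries Stage II.1; the lender now bears the burden.
At Stage II.2 the lender must meet a preponderance (weight is at least 53): on (g) the weight is 56, which does reach 53, so (g) meets the standard.
  Stage II.2 is satisfied; the lender continues to bear the burden.
At Stage II.3 the lender must meet a production showing (weight is at least 25): on (h) the weight is 25, ≥ 25, so (h) meets the standard; on (i) the weight is 25, which does reach 25, so (i) meets the standard.
  Stage II.3 carried; the final stage is satisfied.
With every stage satisfied, the lender prevails on this issue.
— Issue III —
Stage III.1 — burden on borrower; standard: the preponderance of the evidence (weight exceeds 55).
    (j): 54 − 2 = 52 ≤ 55 [not met]
  Not every element is met, so the borrower fails to carry Stage III.1.
So the lender prevails on this issue.
Per-issue: Issue I → borrower; Issue II → lender; Issue III → lender. The borrower must prevail on a majority of issues; overall, the lender prevails.

lender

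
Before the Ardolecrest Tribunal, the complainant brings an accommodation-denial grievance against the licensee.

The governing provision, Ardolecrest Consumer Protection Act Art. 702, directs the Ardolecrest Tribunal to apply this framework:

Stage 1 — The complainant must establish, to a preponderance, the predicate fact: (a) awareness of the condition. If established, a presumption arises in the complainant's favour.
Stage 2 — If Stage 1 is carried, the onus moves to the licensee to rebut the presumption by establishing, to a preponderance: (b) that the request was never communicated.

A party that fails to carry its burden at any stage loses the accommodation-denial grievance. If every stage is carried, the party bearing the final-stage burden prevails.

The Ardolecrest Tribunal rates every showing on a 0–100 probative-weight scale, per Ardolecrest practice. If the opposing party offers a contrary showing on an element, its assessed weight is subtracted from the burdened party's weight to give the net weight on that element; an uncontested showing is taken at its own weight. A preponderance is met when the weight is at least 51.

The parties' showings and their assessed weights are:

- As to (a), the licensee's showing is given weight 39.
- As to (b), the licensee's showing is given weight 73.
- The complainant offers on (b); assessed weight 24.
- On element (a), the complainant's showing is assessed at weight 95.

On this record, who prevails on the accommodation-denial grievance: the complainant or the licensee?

complainant

Stage 1 — burden on complainant; standard: a preponderance (weight is at least 51).
    (a): 95 − 39 = 56 ≥ 51 [met]
  Stage 1 is satisfied; the onus moves to the licensee.
Stage 2 — burden on licensee; standard: a preponderance (weight is at least 51).
    (b): 73 − 24 = 49 < 51 [not met]
  The licensee does not carry Stage 2.
The complainant prevails.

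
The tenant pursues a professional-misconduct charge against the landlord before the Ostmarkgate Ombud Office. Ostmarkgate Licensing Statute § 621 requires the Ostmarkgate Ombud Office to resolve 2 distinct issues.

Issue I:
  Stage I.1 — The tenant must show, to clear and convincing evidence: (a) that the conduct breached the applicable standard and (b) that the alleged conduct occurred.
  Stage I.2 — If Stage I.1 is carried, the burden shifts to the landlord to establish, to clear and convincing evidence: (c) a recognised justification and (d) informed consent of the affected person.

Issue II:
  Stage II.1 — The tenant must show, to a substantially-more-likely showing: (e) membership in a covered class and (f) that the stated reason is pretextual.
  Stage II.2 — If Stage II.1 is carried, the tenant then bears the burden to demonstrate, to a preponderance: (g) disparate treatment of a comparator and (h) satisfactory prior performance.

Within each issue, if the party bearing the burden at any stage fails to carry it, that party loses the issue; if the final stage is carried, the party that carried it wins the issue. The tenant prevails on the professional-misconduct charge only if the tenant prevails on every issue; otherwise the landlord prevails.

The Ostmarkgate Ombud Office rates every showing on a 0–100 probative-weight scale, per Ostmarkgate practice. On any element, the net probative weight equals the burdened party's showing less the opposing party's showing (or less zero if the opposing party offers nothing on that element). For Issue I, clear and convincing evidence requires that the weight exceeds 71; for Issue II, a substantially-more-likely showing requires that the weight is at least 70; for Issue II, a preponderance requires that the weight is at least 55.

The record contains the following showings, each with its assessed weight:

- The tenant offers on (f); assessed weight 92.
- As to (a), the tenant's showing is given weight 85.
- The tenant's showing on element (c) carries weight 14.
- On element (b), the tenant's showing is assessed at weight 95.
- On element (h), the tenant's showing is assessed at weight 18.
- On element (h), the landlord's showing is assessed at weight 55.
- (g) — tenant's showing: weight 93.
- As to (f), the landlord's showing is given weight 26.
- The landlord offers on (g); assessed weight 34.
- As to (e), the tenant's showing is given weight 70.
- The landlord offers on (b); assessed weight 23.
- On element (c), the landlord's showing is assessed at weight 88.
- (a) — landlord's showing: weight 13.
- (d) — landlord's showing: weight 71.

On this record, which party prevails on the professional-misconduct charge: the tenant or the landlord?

landlord

— Issue I —
Stage I.1 (tenant, clear and convincing evidence, weight exceeds 71): (a) net 85−13=72 > 71 — meets; (b) net 95−23=72 > 71 — meets.
  Stage I.1 is satisfied; the onus moves to the landlord.
Stage I.2 (landlord, clear and convincing evidence, weight exceeds 71): (c) net 88−14=74 > 71 — meets; (d) 71 ≤ 71 — fails.
  Stage I.2 not carried; the landlord fails its burden.
So the tenant prevails on this issue.
— Issue II —
Stage II.1 (tenant, a substantially-more-likely showing, weight is at least 70): (e) 70 ≥ 70 — meets; (f) net 92−26=66 < 70 — fails.
  The tenant does not carry Stage II.1.
The analysis ends at Stage II.1; the landlord prevails on this issue.
Per-issue: Issue I → tenant; Issue II → landlord. The tenant must prevail on every issue; overall, the landlord prevails.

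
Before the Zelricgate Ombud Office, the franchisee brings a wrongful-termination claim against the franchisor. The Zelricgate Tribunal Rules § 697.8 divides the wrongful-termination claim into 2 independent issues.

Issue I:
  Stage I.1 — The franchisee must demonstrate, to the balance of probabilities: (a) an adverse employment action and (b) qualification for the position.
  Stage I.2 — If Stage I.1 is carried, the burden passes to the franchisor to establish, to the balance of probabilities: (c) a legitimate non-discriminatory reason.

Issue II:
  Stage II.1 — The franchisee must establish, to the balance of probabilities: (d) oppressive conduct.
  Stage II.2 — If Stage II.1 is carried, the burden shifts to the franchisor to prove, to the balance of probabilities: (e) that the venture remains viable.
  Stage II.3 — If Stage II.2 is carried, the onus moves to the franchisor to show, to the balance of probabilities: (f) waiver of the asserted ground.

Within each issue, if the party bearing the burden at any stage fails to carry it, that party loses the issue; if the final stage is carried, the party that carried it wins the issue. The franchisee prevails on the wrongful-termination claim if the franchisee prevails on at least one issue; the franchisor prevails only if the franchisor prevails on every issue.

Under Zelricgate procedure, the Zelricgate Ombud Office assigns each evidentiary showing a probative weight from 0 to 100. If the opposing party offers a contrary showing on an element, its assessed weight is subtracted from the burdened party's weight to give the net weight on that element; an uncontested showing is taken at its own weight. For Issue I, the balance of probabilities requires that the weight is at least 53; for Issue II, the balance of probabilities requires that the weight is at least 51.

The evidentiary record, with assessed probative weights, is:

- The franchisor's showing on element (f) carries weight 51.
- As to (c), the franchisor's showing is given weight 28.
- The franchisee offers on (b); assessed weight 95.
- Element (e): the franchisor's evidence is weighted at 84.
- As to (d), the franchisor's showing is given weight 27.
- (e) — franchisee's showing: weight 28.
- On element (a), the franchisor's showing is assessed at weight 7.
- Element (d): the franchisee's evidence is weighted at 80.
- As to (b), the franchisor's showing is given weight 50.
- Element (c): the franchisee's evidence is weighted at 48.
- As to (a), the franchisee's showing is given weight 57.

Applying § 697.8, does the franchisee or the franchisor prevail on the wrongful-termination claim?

— Issue I —
Stage I.1 (franchisee, the balance of probabilities, weight is at least 53): (a) net 57−7=50 < 53 — fails; (b) net 95−50=45 < 53 — fails.
  Not every element is met, so the franchisee fails to carry Stage I.1.
So the franchisor prevails on this issue.
— Issue II —
Stage II.1 — burden on franchisee; standard: the balance of probabilities (weight is at least 51).
    (d): 80 − 27 = 53 ≥ 51 [met]
  The franchisee carries Stage II.1; the franchisor now bears the burden.
Stage II.2 — burden on franchisor; standard: the balance of probabilities (weight is at least 51).
    (e): 84 − 28 = 56 ≥ 51 [met]
  Stage II.2 carried; the burden remains with the franchisor.
Stage II.3 — burden on franchisor; standard: the balance of probabilities (weight is at least 51).
    (f): 51 ≥ 51 [met]
  All elements met at the final stage.
With every stage satisfied, the franchisor prevails on this issue.
Per-issue: Issue I → franchisor; Issue II → franchisor. The franchisee must prevail on at least one issue; overall, the franchisor prevails.

franchisor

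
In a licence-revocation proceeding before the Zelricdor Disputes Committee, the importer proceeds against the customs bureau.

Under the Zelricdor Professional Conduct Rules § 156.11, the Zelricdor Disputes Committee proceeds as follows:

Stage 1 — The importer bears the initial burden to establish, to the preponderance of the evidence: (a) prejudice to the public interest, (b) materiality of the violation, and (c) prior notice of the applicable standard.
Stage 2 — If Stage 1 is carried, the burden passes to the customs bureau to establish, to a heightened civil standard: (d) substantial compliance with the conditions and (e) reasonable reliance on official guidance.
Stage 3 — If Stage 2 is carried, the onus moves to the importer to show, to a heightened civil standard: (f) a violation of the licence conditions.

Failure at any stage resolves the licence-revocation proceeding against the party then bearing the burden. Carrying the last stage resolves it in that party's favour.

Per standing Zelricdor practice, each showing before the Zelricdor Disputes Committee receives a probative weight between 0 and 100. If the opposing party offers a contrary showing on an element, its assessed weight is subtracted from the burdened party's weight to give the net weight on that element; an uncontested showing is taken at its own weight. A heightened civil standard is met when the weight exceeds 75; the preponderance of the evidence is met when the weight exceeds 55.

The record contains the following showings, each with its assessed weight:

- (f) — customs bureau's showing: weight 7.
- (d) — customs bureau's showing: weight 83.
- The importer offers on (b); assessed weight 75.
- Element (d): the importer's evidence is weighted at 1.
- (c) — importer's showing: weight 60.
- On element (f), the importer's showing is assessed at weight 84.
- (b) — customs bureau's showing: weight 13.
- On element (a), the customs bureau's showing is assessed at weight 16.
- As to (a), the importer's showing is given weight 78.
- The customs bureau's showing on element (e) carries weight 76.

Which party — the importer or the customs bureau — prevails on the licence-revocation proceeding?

Stage 1 — burden on importer; standard: the preponderance of the evidence (weight exceeds 55).
    (a): 78 − 16 = 62 > 55 [met]
    (b): 75 − 13 = 62 > 55 [met]
    (c): 60 > 55 [met]
  All elements met. The burden passes to the customs bureau.
Stage 2 — burden on customs bureau; standard: a heightened civil standard (weight exceeds 75).
    (d): 83 − 1 = 82 > 75 [met]
    (e): 76 > 75 [met]
  Stage 2 carried; the burden shifts to the importer.
Stage 3 — burden on importer; standard: a heightened civil standard (weight exceeds 75).
    (f): 84 − 7 = 77 > 75 [met]
  The importer carries the last stage.
Every stage carried; the importer prevails.

importer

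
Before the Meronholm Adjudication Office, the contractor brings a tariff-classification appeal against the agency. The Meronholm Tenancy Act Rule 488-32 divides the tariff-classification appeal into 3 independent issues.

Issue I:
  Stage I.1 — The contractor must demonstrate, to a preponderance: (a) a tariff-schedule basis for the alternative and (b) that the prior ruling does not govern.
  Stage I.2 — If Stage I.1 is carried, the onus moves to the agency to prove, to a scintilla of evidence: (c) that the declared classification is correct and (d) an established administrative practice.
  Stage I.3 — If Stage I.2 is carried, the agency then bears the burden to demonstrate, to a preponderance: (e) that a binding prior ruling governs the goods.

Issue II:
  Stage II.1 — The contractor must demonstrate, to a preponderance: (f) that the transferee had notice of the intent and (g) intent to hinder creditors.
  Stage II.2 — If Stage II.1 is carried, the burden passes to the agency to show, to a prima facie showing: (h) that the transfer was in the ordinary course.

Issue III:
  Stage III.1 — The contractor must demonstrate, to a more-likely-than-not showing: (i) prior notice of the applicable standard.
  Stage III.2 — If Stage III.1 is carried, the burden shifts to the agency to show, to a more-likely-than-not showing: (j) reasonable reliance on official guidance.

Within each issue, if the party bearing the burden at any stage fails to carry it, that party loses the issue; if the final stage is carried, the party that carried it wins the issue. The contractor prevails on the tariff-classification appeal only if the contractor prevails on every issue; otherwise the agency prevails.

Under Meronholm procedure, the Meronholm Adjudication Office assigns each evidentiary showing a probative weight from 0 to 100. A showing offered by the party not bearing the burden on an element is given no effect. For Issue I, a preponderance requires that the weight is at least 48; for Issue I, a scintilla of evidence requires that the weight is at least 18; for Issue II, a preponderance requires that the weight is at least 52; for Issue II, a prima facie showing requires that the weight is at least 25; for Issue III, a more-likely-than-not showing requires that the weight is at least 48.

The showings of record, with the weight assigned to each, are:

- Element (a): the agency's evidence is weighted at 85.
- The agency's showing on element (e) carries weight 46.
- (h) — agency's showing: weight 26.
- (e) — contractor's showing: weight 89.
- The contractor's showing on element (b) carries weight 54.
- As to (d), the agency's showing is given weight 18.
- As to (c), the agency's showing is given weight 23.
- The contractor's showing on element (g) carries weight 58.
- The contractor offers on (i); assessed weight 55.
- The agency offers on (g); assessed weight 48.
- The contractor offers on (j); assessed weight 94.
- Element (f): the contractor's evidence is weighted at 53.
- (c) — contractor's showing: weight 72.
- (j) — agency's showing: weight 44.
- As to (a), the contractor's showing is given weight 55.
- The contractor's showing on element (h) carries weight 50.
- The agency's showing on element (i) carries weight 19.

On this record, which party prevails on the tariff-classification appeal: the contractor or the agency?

— Issue I —
Stage I.1 (contractor, a preponderance, weight is at least 48): (a) 55 (agency's 85 disregarded) ≥ 48 — meets; (b) 54 ≥ 48 — meets.
  All elements met. The burden passes to the agency.
Stage I.2 (agency, a scintilla of evidence, weight is at least 18): (c) 23 (contractor's 72 disregarded) ≥ 18 — meets; (d) 18 ≥ 18 — meets.
  All elements met. The agency retains the burden for Stage I.3.
Stage I.3 (agency, a preponderance, weight is at least 48): (e) 46 (contractor's 89 disregarded) < 48 — fails.
  Stage I.3 not carried; the agency fails its burden.
The contractor prevails on this issue.
— Issue II —
Stage II.1 — burden on contractor; standard: a preponderance (weight is at least 52).
    (f): 53 ≥ 52 [met]
    (g): 58 (agency's 48 disregarded) ≥ 52 [met]
  Stage II.1 carried; the burden shifts to the agency.
Stage II.2 — burden on agency; standard: a prima facie showing (weight is at least 25).
    (h): 26 (contractor's 50 disregarded) ≥ 25 [met]
  All elements met at the final stage.
Every stage carried; the agency prevails on this issue.
— Issue III —
At Stage III.1 the contractor must meet a more-likely-than-not showing (weight is at least 48): on (i) the weight is 55 (the agency's 19 is given no effect), ≥ 48, so (i) meets the standard.
  Stage III.1 carried; the burden shifts to the agency.
At Stage III.2 the agency must meet a more-likely-than-not showing (weight is at least 48): on (j) the weight is 44 (the contractor's 94 is given no effect), which does not reach 48, so (j) does not meet the standard.
  Stage III.2 not carried; the agency fails its burden.
The contractor prevails on this issue.
Per-issue: Issue I → contractor; Issue II → agency; Issue III → contractor. The contractor must prevail on every issue; overall, the agency prevails.

agency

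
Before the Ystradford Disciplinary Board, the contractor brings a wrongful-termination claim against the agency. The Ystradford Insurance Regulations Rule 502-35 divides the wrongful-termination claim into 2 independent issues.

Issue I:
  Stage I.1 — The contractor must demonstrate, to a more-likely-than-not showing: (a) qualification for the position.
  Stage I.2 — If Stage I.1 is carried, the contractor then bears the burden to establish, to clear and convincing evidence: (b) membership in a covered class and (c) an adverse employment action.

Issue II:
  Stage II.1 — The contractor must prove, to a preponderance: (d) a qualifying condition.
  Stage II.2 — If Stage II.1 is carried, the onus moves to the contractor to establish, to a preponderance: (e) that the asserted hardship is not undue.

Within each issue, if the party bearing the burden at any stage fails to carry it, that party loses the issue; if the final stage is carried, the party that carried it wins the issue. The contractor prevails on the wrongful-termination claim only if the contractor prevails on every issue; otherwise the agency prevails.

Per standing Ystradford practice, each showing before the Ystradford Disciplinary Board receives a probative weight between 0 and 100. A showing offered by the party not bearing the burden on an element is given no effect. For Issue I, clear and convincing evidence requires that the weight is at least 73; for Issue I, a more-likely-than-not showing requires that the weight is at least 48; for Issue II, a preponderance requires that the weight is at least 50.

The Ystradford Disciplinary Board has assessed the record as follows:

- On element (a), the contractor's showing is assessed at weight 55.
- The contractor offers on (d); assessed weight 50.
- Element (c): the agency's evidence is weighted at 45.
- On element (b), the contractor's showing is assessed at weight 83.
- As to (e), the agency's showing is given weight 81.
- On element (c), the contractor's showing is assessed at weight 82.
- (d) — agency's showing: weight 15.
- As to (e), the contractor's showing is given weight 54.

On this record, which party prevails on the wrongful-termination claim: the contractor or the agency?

contractor

— Issue I —
Stage I.1 — burden on contractor; standard: a more-likely-than-not showing (weight is at least 48).
    (a): 55 ≥ 48 [met]
  All elements met. The contractor retains the burden for Stage I.2.
Stage I.2 — burden on contractor; standard: clear and convincing evidence (weight is at least 73).
    (b): 83 ≥ 73 [met]
    (c): 82 (agency's 45 disregarded) ≥ 73 [met]
  The contractor carries the last stage.
With every stage satisfied, the contractor prevails on this issue.
— Issue II —
Stage II.1 — burden on contractor; standard: a preponderance (weight is at least 50).
    (d): 50 (agency's 15 disregarded) ≥ 50 [met]
  Stage II.1 carried; the burden remains with the contractor.
Stage II.2 — burden on contractor; standard: a preponderance (weight is at least 50).
    (e): 54 (agency's 81 disregarded) ≥ 50 [met]
  All elements met at the final stage.
With every stage satisfied, the contractor prevails on this issue.
Per-issue: Issue I → contractor; Issue II → contractor. The contractor must prevail on every issue; overall, the contractor prevails.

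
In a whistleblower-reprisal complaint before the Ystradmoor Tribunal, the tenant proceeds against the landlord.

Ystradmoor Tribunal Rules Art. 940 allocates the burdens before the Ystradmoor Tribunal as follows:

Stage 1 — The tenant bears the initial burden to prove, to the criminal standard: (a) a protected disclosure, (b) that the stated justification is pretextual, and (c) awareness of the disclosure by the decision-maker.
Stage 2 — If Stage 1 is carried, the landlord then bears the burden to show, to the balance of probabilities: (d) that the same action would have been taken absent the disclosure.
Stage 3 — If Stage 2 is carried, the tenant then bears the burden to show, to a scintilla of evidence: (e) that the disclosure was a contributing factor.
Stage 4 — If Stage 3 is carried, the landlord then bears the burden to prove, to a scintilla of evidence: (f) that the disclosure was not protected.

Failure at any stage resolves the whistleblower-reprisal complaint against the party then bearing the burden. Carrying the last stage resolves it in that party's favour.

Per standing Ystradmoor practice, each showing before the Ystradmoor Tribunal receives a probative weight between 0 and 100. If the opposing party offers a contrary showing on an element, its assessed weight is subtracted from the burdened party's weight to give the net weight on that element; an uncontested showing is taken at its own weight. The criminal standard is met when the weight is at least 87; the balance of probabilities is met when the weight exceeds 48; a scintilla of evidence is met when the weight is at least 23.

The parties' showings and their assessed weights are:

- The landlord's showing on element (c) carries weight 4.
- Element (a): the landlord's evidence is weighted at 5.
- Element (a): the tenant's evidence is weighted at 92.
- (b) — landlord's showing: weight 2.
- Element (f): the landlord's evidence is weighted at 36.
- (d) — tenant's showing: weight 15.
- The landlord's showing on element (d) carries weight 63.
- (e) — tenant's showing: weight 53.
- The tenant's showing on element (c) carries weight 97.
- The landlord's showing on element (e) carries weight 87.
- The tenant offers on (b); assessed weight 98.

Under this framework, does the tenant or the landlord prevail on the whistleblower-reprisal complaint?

tenant

Stage 1 — burden on tenant; standard: the criminal standard (weight is at least 87).
    (a): 92 − 5 = 87 ≥ 87 [met]
    (b): 98 − 2 = 96 ≥ 87 [met]
    (c): 97 − 4 = 93 ≥ 87 [met]
  The tenant carries Stage 1; the landlord now bears the burden.
Stage 2 — burden on landlord; standard: the balance of probabilities (weight exceeds 48).
    (d): 63 − 15 = 48 ≤ 48 [not met]
  The landlord does not carry Stage 2.
So the tenant prevails.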